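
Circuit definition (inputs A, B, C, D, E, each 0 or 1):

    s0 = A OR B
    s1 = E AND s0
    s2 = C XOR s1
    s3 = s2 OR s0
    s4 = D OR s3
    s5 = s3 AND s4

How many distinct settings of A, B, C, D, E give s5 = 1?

s5 = s3 AND s4 must be 1, so both s3 = 1 and s4 = 1.
s3 = s2 OR s0 must be 1, so at least one of s2, s0 is 1.
Enumerating the 32 input combinations, 28 give s5 = 1 and 4 give s5 = 0.

28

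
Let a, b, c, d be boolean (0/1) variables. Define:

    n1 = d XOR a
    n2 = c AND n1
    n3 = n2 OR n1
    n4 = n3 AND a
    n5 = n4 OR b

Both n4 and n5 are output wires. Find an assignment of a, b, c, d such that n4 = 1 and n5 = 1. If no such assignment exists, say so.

Check with a=1, b=0, c=1, d=0:
n1 = d XOR a = 0 XOR 1 = 1
n2 = c AND n1 = 1 AND 1 = 1
n3 = n2 OR n1 = 1 OR 1 = 1
n4 = n3 AND a = 1 AND 1 = 1
n5 = n4 OR b = 1 OR 0 = 1
So n4 = 1 and n5 = 1.

a=1, b=0, c=1, d=0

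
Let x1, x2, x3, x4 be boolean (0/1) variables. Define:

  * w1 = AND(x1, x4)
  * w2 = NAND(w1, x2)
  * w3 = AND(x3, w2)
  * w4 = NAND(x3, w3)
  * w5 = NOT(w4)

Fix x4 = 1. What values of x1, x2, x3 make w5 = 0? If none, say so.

w5 = NOT(w4) must be 0, so w4 = 1.
Check with x4 = 1 and x1=0, x2=0, x3=0:
w1 = AND(x1, x4) = AND(0, 1) = 0
w2 = NAND(w1, x2) = NAND(0, 0) = 1
w3 = AND(x3, w2) = AND(0, 1) = 0
w4 = NAND(x3, w3) = NAND(0, 0) = 1
w5 = NOT(w4) = NOT 1 = 0
So w5 = 0.

x1=0, x2=0, x3=0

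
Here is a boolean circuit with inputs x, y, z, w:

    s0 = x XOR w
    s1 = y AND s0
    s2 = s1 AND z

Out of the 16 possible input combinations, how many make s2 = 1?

s2 = s1 AND z must be 1, so both s1 = 1 and z = 1.
s1 = y AND s0 must be 1, so both y = 1 and s0 = 1.
s0 = x XOR w must be 1, so x and w differ.
Satisfying assignments:
  x=0, y=1, z=1, w=1
  x=1, y=1, z=1, w=0

2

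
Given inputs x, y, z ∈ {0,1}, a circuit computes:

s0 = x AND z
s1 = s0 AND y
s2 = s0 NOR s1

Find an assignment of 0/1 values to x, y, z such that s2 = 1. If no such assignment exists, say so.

s2 = s0 NOR s1 must be 1, so both s0 = 0 and s1 = 0.
s0 = x AND z must be 0, so at least one of x, z is 0.
Check with x=0, y=0, z=1:
s0 = x AND z = 0 AND 1 = 0
s1 = s0 AND y = 0 AND 0 = 0
s2 = s0 NOR s1 = 0 NOR 0 = 1
So s2 = 1 as required.

x=0, y=0, z=1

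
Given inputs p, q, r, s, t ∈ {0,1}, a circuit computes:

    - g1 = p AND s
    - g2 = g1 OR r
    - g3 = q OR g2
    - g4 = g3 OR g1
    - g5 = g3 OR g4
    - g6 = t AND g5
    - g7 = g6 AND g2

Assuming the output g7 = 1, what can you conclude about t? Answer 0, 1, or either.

1

g7 = g6 AND g2 must be 1, so both g6 = 1 and g2 = 1.
Every assignment with g7 = 1 has t = 1; there are 10 such assignment(s).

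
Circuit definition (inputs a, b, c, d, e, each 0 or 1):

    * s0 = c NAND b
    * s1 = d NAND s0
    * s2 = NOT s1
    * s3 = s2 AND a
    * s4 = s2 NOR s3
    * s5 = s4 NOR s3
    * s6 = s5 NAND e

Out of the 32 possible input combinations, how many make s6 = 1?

s6 = s5 NAND e must be 1, so at least one of s5, e is 0.
Enumerating the 32 input combinations, 29 give s6 = 1 and 3 give s6 = 0.

29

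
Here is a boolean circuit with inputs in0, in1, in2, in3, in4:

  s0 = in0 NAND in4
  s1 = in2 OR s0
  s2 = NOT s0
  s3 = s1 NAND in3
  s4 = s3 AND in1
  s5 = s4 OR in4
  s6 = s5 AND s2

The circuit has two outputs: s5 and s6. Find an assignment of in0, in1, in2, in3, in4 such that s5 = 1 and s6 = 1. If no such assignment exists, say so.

in0=1 in1=1 in2=0 in3=0 in4=1

Check with in0=1 in1=1 in2=0 in3=0 in4=1:
s0 = in0 NAND in4 = 1 NAND 1 = 0
s1 = in2 OR s0 = 0 OR 0 = 0
s2 = NOT s0 = NOT 0 = 1
s3 = s1 NAND in3 = 0 NAND 0 = 1
s4 = s3 AND in1 = 1 AND 1 = 1
s5 = s4 OR in4 = 1 OR 1 = 1
s6 = s5 AND s2 = 1 AND 1 = 1
So s5 = 1 and s6 = 1.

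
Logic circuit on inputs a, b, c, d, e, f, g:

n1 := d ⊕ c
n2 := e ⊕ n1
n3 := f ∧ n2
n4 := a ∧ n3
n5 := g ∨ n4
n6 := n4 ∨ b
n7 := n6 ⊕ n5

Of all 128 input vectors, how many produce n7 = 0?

n7 = n6 ⊕ n5 must be 0, so n6 and n5 are equal.
Enumerating the 128 input combinations, 72 give n7 = 0 and 56 give n7 = 1.

72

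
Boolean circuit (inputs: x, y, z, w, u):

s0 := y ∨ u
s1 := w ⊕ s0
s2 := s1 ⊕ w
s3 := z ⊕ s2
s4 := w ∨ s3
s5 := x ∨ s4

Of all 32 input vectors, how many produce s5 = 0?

4

s5 = x ∨ s4 must be 0, so both x = 0 and s4 = 0.
Satisfying assignments:
  x=0, y=0, z=0, w=0, u=0
  x=0, y=0, z=1, w=0, u=1
  x=0, y=1, z=1, w=0, u=0
  x=0, y=1, z=1, w=0, u=1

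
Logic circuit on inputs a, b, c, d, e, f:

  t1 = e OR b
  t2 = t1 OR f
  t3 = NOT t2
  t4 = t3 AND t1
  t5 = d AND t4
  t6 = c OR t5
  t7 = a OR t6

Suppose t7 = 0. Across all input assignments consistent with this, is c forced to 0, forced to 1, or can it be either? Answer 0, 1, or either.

t7 = a OR t6 must be 0, so both a = 0 and t6 = 0.
t6 = c OR t5 must be 0, so both c = 0 and t5 = 0.
t5 = d AND t4 must be 0, so at least one of d, t4 is 0.
Every assignment with t7 = 0 has c = 0; there are 16 such assignment(s).

0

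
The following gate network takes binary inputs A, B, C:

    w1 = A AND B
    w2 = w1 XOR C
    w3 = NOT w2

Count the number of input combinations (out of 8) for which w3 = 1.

4

w3 = NOT w2 must be 1, so w2 = 0.
Enumerating the 8 input combinations, 4 give w3 = 1 and 4 give w3 = 0.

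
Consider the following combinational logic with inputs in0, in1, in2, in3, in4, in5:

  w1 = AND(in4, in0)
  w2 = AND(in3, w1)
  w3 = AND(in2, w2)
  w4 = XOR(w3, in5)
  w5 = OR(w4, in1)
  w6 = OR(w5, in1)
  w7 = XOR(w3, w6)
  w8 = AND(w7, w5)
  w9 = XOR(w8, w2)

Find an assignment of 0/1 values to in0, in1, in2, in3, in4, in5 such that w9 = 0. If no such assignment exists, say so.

in0=1, in1=0, in2=0, in3=0, in4=0, in5=0

Check with in0=1, in1=0, in2=0, in3=0, in4=0, in5=0:
w1 = AND(in4, in0) = AND(0, 1) = 0
w2 = AND(in3, w1) = AND(0, 0) = 0
w3 = AND(in2, w2) = AND(0, 0) = 0
w4 = XOR(w3, in5) = XOR(0, 0) = 0
w5 = OR(w4, in1) = OR(0, 0) = 0
w6 = OR(w5, in1) = OR(0, 0) = 0
w7 = XOR(w3, w6) = XOR(0, 0) = 0
w8 = AND(w7, w5) = AND(0, 0) = 0
w9 = XOR(w8, w2) = XOR(0, 0) = 0
So w9 = 0 as required.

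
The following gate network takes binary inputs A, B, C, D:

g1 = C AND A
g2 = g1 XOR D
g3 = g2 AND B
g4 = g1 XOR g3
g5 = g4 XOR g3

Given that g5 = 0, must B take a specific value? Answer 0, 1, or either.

either

Both values of B occur among assignments with g5 = 0:
  B=0: A=0, B=0, C=0, D=0
  B=1: A=0, B=1, C=0, D=0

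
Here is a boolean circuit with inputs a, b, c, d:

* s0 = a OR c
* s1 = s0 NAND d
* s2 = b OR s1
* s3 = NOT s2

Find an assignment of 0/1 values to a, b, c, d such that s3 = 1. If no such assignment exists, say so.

s3 = NOT s2 must be 1, so s2 = 0.
s2 = b OR s1 must be 0, so both b = 0 and s1 = 0.
Check with a=1, b=0, c=0, d=1:
s0 = a OR c = 1 OR 0 = 1
s1 = s0 NAND d = 1 NAND 1 = 0
s2 = b OR s1 = 0 OR 0 = 0
s3 = NOT s2 = NOT 0 = 1
So s3 = 1 as required.

a=1, b=0, c=0, d=1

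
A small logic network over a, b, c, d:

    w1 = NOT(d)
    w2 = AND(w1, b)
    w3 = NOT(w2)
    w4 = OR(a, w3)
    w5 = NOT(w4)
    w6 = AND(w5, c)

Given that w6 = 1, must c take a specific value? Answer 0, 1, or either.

1

w6 = AND(w5, c) must be 1, so both w5 = 1 and c = 1.
w5 = NOT(w4) must be 1, so w4 = 0.
Every assignment with w6 = 1 has c = 1; there are 1 such assignment(s).
  a=0, b=1, c=1, d=0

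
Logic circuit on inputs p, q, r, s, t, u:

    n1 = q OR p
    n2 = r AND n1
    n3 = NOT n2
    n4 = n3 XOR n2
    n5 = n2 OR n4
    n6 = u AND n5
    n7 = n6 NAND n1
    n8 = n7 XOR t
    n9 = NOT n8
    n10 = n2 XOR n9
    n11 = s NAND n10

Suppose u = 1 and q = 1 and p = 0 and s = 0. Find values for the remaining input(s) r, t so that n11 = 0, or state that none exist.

With u = 1 and q = 1 and p = 0 and s = 0 fixed, none of the 4 settings of r, t give n11 = 0.
For example, with r=0, t=0:
n1 = q OR p = 1 OR 0 = 1
n2 = r AND n1 = 0 AND 1 = 0
n3 = NOT n2 = NOT 0 = 1
n4 = n3 XOR n2 = 1 XOR 0 = 1
n5 = n2 OR n4 = 0 OR 1 = 1
n6 = u AND n5 = 1 AND 1 = 1
n7 = n6 NAND n1 = 1 NAND 1 = 0
n8 = n7 XOR t = 0 XOR 0 = 0
n9 = NOT n8 = NOT 0 = 1
n10 = n2 XOR n9 = 0 XOR 1 = 1
n11 = s NAND n10 = 0 NAND 1 = 1
giving n11 = 1 ≠ 0.

no solution exists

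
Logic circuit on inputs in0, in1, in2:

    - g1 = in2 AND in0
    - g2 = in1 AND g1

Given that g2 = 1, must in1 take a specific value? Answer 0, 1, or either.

g2 = in1 AND g1 must be 1, so both in1 = 1 and g1 = 1.
g1 = in2 AND in0 must be 1, so both in2 = 1 and in0 = 1.
Every assignment with g2 = 1 has in1 = 1; there are 1 such assignment(s).
  in0=1, in1=1, in2=1

1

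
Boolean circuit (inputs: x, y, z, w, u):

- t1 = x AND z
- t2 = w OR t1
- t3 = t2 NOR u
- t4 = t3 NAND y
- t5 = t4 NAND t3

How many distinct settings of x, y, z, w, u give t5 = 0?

3

t5 = t4 NAND t3 must be 0, so both t4 = 1 and t3 = 1.
t4 = t3 NAND y must be 1, so at least one of t3, y is 0.
Satisfying assignments:
  x=0, y=0, z=0, w=0, u=0
  x=0, y=0, z=1, w=0, u=0
  x=1, y=0, z=0, w=0, u=0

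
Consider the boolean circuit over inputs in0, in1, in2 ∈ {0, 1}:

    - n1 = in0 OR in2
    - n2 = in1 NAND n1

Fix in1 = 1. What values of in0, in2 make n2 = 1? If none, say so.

in0=0, in2=0

Check with in1 = 1 and in0=0, in2=0:
n1 = in0 OR in2 = 0 OR 0 = 0
n2 = in1 NAND n1 = 1 NAND 0 = 1
So n2 = 1.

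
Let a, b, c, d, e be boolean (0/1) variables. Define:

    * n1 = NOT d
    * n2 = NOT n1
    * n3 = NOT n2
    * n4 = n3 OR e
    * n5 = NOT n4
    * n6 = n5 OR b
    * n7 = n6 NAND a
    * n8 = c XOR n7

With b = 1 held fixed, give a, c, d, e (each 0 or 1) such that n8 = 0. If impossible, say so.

Check with b = 1 and a=1, c=0, d=0, e=1:
n1 = NOT d = NOT 0 = 1
n2 = NOT n1 = NOT 1 = 0
n3 = NOT n2 = NOT 0 = 1
n4 = n3 OR e = 1 OR 1 = 1
n5 = NOT n4 = NOT 1 = 0
n6 = n5 OR b = 0 OR 1 = 1
n7 = n6 NAND a = 1 NAND 1 = 0
n8 = c XOR n7 = 0 XOR 0 = 0
So n8 = 0.

a=1, c=0, d=0, e=1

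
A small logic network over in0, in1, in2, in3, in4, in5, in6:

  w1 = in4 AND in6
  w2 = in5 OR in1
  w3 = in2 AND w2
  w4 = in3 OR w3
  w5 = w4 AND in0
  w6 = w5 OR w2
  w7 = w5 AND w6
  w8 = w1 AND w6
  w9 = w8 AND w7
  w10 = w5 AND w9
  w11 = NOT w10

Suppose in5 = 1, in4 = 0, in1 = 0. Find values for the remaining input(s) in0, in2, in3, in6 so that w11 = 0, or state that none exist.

no solution exists

With in5 = 1, in4 = 0, in1 = 0 fixed, none of the 16 settings of in0, in2, in3, in6 give w11 = 0.
For example, with in0=1, in2=0, in3=0, in6=1:
w1 = in4 AND in6 = 0 AND 1 = 0
w2 = in5 OR in1 = 1 OR 0 = 1
w3 = in2 AND w2 = 0 AND 1 = 0
w4 = in3 OR w3 = 0 OR 0 = 0
w5 = w4 AND in0 = 0 AND 1 = 0
w6 = w5 OR w2 = 0 OR 1 = 1
w7 = w5 AND w6 = 0 AND 1 = 0
w8 = w1 AND w6 = 0 AND 1 = 0
w9 = w8 AND w7 = 0 AND 0 = 0
w10 = w5 AND w9 = 0 AND 0 = 0
w11 = NOT w10 = NOT 0 = 1
giving w11 = 1 ≠ 0.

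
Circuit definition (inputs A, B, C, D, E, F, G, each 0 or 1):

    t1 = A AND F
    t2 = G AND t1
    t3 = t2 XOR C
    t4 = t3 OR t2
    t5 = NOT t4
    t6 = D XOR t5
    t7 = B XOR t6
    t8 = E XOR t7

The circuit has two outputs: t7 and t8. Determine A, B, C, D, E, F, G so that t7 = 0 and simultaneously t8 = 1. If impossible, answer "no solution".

Check with A=1, B=1, C=1, D=1, E=1, F=0, G=1:
t1 = A AND F = 1 AND 0 = 0
t2 = G AND t1 = 1 AND 0 = 0
t3 = t2 XOR C = 0 XOR 1 = 1
t4 = t3 OR t2 = 1 OR 0 = 1
t5 = NOT t4 = NOT 1 = 0
t6 = D XOR t5 = 1 XOR 0 = 1
t7 = B XOR t6 = 1 XOR 1 = 0
t8 = E XOR t7 = 1 XOR 0 = 1
So t7 = 0 and t8 = 1.

A=1, B=1, C=1, D=1, E=1, F=0, G=1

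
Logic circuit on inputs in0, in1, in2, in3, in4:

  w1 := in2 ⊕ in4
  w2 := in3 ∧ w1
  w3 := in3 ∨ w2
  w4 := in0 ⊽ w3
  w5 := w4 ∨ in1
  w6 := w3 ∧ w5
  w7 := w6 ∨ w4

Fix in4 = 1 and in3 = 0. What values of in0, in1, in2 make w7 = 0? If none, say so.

in0=1 in1=1 in2=1

w7 = w6 ∨ w4 must be 0, so both w6 = 0 and w4 = 0.
w6 = w3 ∧ w5 must be 0, so at least one of w3, w5 is 0.
Check with in4 = 1 and in3 = 0 and in0=1, in1=1, in2=1:
w1 = in2 ⊕ in4 = 1 ⊕ 1 = 0
w2 = in3 ∧ w1 = 0 ∧ 0 = 0
w3 = in3 ∨ w2 = 0 ∨ 0 = 0
w4 = in0 ⊽ w3 = 1 ⊽ 0 = 0
w5 = w4 ∨ in1 = 0 ∨ 1 = 1
w6 = w3 ∧ w5 = 0 ∧ 1 = 0
w7 = w6 ∨ w4 = 0 ∨ 0 = 0
So w7 = 0.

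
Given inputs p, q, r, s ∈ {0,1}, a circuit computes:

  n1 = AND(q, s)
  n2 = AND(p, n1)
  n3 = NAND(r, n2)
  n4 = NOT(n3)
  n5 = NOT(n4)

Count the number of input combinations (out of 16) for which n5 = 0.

n5 = NOT(n4) must be 0, so n4 = 1.
n4 = NOT(n3) must be 1, so n3 = 0.
Satisfying assignments:
  p=1, q=1, r=1, s=1

1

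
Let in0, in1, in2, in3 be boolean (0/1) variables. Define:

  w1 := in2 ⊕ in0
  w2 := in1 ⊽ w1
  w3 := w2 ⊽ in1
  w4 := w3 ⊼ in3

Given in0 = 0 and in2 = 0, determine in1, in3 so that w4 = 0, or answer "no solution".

With in0 = 0 and in2 = 0 fixed, none of the 4 settings of in1, in3 give w4 = 0.
For example, with in1=1, in3=0:
w1 = in2 ⊕ in0 = 0 ⊕ 0 = 0
w2 = in1 ⊽ w1 = 1 ⊽ 0 = 0
w3 = w2 ⊽ in1 = 0 ⊽ 1 = 0
w4 = w3 ⊼ in3 = 0 ⊼ 0 = 1
giving w4 = 1 ≠ 0.

no solution exists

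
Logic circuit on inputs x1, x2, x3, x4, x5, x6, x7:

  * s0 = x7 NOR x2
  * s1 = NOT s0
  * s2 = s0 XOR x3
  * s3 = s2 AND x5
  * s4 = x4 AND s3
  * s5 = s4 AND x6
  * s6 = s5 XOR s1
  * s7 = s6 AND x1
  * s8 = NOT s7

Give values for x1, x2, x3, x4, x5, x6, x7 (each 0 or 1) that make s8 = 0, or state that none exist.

x1=1, x2=1, x3=1, x4=1, x5=0, x6=0, x7=0

s8 = NOT s7 must be 0, so s7 = 1.
s7 = s6 AND x1 must be 1, so both s6 = 1 and x1 = 1.
Check with x1=1, x2=1, x3=1, x4=1, x5=0, x6=0, x7=0:
s0 = x7 NOR x2 = 0 NOR 1 = 0
s1 = NOT s0 = NOT 0 = 1
s2 = s0 XOR x3 = 0 XOR 1 = 1
s3 = s2 AND x5 = 1 AND 0 = 0
s4 = x4 AND s3 = 1 AND 0 = 0
s5 = s4 AND x6 = 0 AND 0 = 0
s6 = s5 XOR s1 = 0 XOR 1 = 1
s7 = s6 AND x1 = 1 AND 1 = 1
s8 = NOT s7 = NOT 1 = 0
So s8 = 0 as required.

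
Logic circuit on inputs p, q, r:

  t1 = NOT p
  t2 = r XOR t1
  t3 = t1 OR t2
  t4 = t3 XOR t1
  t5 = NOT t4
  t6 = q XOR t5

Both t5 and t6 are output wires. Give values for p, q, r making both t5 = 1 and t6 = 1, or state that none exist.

Check with p=0, q=0, r=1:
t1 = NOT p = NOT 0 = 1
t2 = r XOR t1 = 1 XOR 1 = 0
t3 = t1 OR t2 = 1 OR 0 = 1
t4 = t3 XOR t1 = 1 XOR 1 = 0
t5 = NOT t4 = NOT 0 = 1
t6 = q XOR t5 = 0 XOR 1 = 1
So t5 = 1 and t6 = 1.

p=0, q=0, r=1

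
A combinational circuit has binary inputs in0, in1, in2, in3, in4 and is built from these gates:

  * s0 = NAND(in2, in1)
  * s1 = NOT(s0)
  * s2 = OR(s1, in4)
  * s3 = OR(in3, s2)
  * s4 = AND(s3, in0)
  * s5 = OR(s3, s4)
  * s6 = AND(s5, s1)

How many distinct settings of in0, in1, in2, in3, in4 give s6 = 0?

24

s6 = AND(s5, s1) must be 0, so at least one of s5, s1 is 0.
Enumerating the 32 input combinations, 24 give s6 = 0 and 8 give s6 = 1.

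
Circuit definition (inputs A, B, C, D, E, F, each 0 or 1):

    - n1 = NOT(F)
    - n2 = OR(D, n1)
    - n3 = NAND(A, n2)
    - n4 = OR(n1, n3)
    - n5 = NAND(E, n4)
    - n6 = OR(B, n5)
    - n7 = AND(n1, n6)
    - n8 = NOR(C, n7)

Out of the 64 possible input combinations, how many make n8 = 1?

n8 = NOR(C, n7) must be 1, so both C = 0 and n7 = 0.
Enumerating the 64 input combinations, 20 give n8 = 1 and 44 give n8 = 0.

20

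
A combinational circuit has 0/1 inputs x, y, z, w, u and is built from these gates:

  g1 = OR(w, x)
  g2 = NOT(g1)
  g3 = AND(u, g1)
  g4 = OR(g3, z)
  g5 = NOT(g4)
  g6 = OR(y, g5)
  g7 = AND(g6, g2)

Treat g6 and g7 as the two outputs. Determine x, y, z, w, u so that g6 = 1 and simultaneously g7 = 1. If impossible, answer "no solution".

x=0, y=1, z=0, w=0, u=0

Check with x=0, y=1, z=0, w=0, u=0:
g1 = OR(w, x) = OR(0, 0) = 0
g2 = NOT(g1) = NOT 0 = 1
g3 = AND(u, g1) = AND(0, 0) = 0
g4 = OR(g3, z) = OR(0, 0) = 0
g5 = NOT(g4) = NOT 0 = 1
g6 = OR(y, g5) = OR(1, 1) = 1
g7 = AND(g6, g2) = AND(1, 1) = 1
So g6 = 1 and g7 = 1.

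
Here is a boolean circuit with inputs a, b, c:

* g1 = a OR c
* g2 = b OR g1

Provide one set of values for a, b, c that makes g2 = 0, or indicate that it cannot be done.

a=0, b=0, c=0

g2 = b OR g1 must be 0, so both b = 0 and g1 = 0.
Check with a=0, b=0, c=0:
g1 = a OR c = 0 OR 0 = 0
g2 = b OR g1 = 0 OR 0 = 0
So g2 = 0 as required.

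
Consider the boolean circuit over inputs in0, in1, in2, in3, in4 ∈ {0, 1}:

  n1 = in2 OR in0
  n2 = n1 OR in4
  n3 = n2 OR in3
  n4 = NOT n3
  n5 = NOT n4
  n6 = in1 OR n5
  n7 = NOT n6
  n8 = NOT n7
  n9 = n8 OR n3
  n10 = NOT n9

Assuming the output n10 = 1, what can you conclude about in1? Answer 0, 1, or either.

n10 = NOT n9 must be 1, so n9 = 0.
n9 = n8 OR n3 must be 0, so both n8 = 0 and n3 = 0.
Every assignment with n10 = 1 has in1 = 0; there are 1 such assignment(s).
  in0=0, in1=0, in2=0, in3=0, in4=0

0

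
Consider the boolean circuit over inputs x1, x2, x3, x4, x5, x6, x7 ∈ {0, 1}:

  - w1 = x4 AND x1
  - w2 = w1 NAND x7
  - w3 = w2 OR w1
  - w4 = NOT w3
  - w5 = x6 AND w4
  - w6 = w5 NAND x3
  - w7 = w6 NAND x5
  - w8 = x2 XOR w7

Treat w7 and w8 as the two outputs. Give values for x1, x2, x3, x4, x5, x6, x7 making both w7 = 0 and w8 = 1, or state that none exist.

x1=1, x2=1, x3=1, x4=1, x5=1, x6=0, x7=1

Check with x1=1, x2=1, x3=1, x4=1, x5=1, x6=0, x7=1:
w1 = x4 AND x1 = 1 AND 1 = 1
w2 = w1 NAND x7 = 1 NAND 1 = 0
w3 = w2 OR w1 = 0 OR 1 = 1
w4 = NOT w3 = NOT 1 = 0
w5 = x6 AND w4 = 0 AND 0 = 0
w6 = w5 NAND x3 = 0 NAND 1 = 1
w7 = w6 NAND x5 = 1 NAND 1 = 0
w8 = x2 XOR w7 = 1 XOR 0 = 1
So w7 = 0 and w8 = 1.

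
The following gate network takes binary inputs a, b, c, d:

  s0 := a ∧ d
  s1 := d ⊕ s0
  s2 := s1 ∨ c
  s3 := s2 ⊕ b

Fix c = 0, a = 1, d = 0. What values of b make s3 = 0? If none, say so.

s3 = s2 ⊕ b must be 0, so s2 and b are equal.
Check with c = 0, a = 1, d = 0 and b=0:
s0 = a ∧ d = 1 ∧ 0 = 0
s1 = d ⊕ s0 = 0 ⊕ 0 = 0
s2 = s1 ∨ c = 0 ∨ 0 = 0
s3 = s2 ⊕ b = 0 ⊕ 0 = 0
So s3 = 0.

b=0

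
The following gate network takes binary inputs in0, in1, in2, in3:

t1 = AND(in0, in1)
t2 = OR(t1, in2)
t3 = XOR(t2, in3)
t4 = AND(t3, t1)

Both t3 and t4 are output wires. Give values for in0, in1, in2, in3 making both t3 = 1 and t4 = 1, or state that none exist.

in0=1 in1=1 in2=0 in3=0

Check with in0=1 in1=1 in2=0 in3=0:
t1 = AND(in0, in1) = AND(1, 1) = 1
t2 = OR(t1, in2) = OR(1, 0) = 1
t3 = XOR(t2, in3) = XOR(1, 0) = 1
t4 = AND(t3, t1) = AND(1, 1) = 1
So t3 = 1 and t4 = 1.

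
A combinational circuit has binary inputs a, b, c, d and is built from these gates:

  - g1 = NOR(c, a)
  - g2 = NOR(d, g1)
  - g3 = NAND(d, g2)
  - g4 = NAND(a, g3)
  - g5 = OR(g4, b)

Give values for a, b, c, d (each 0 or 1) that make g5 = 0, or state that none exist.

a=1, b=0, c=1, d=0

g5 = OR(g4, b) must be 0, so both g4 = 0 and b = 0.
Check with a=1, b=0, c=1, d=0:
g1 = NOR(c, a) = NOR(1, 1) = 0
g2 = NOR(d, g1) = NOR(0, 0) = 1
g3 = NAND(d, g2) = NAND(0, 1) = 1
g4 = NAND(a, g3) = NAND(1, 1) = 0
g5 = OR(g4, b) = OR(0, 0) = 0
So g5 = 0 as required.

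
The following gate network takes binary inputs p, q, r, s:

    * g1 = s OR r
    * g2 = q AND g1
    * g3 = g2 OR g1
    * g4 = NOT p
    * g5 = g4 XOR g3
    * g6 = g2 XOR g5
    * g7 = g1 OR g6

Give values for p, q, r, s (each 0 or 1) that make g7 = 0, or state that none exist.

Check with p=1, q=1, r=0, s=0:
g1 = s OR r = 0 OR 0 = 0
g2 = q AND g1 = 1 AND 0 = 0
g3 = g2 OR g1 = 0 OR 0 = 0
g4 = NOT p = NOT 1 = 0
g5 = g4 XOR g3 = 0 XOR 0 = 0
g6 = g2 XOR g5 = 0 XOR 0 = 0
g7 = g1 OR g6 = 0 OR 0 = 0
So g7 = 0 as required.

p=1, q=1, r=0, s=0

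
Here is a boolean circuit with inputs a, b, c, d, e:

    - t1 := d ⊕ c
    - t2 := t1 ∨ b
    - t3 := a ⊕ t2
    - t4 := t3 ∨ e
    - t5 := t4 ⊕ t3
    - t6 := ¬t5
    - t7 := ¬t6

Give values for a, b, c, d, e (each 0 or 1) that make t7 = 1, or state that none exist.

a=0, b=0, c=0, d=0, e=1

Check with a=0, b=0, c=0, d=0, e=1:
t1 = d ⊕ c = 0 ⊕ 0 = 0
t2 = t1 ∨ b = 0 ∨ 0 = 0
t3 = a ⊕ t2 = 0 ⊕ 0 = 0
t4 = t3 ∨ e = 0 ∨ 1 = 1
t5 = t4 ⊕ t3 = 1 ⊕ 0 = 1
t6 = ¬t5 = ¬1 = 0
t7 = ¬t6 = ¬0 = 1
So t7 = 1 as required.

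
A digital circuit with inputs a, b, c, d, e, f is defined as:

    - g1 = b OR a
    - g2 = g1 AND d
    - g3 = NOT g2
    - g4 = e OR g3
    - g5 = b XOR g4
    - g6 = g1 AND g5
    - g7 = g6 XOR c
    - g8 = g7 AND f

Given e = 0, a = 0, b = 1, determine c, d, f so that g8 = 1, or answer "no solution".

g8 = g7 AND f must be 1, so both g7 = 1 and f = 1.
Check with e = 0, a = 0, b = 1 and c=0, d=1, f=1:
g1 = b OR a = 1 OR 0 = 1
g2 = g1 AND d = 1 AND 1 = 1
g3 = NOT g2 = NOT 1 = 0
g4 = e OR g3 = 0 OR 0 = 0
g5 = b XOR g4 = 1 XOR 0 = 1
g6 = g1 AND g5 = 1 AND 1 = 1
g7 = g6 XOR c = 1 XOR 0 = 1
g8 = g7 AND f = 1 AND 1 = 1
So g8 = 1.

c=0, d=1, f=1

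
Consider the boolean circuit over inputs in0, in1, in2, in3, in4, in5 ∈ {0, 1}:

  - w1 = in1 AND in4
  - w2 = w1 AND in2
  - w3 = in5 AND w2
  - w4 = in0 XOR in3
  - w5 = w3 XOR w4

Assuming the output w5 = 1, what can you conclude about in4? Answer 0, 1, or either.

either

Both values of in4 occur among assignments with w5 = 1:
  in4=0: in0=0, in1=0, in2=0, in3=1, in4=0, in5=0
  in4=1: in0=0, in1=0, in2=0, in3=1, in4=1, in5=0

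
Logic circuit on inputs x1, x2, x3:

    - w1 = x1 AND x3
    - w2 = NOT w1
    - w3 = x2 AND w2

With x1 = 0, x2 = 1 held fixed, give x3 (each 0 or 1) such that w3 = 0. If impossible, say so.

no solution exists

With x1 = 0, x2 = 1 fixed, none of the 2 settings of x3 give w3 = 0.
For example, with x3=1:
w1 = x1 AND x3 = 0 AND 1 = 0
w2 = NOT w1 = NOT 0 = 1
w3 = x2 AND w2 = 1 AND 1 = 1
giving w3 = 1 ≠ 0.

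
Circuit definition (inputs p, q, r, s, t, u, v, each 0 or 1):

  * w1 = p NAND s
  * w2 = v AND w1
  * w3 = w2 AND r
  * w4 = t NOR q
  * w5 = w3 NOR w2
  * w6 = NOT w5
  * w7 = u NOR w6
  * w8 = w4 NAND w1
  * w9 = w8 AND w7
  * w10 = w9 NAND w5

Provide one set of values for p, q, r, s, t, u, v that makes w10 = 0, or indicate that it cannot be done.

Check with p=1 q=1 r=1 s=1 t=1 u=0 v=0:
w1 = p NAND s = 1 NAND 1 = 0
w2 = v AND w1 = 0 AND 0 = 0
w3 = w2 AND r = 0 AND 1 = 0
w4 = t NOR q = 1 NOR 1 = 0
w5 = w3 NOR w2 = 0 NOR 0 = 1
w6 = NOT w5 = NOT 1 = 0
w7 = u NOR w6 = 0 NOR 0 = 1
w8 = w4 NAND w1 = 0 NAND 0 = 1
w9 = w8 AND w7 = 1 AND 1 = 1
w10 = w9 NAND w5 = 1 NAND 1 = 0
So w10 = 0 as required.

p=1 q=1 r=1 s=1 t=1 u=0 v=0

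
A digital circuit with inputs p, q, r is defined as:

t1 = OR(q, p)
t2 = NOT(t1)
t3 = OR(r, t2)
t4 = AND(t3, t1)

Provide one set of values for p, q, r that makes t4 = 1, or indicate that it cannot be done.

t4 = AND(t3, t1) must be 1, so both t3 = 1 and t1 = 1.
Check with p=1, q=0, r=1:
t1 = OR(q, p) = OR(0, 1) = 1
t2 = NOT(t1) = NOT 1 = 0
t3 = OR(r, t2) = OR(1, 0) = 1
t4 = AND(t3, t1) = AND(1, 1) = 1
So t4 = 1 as required.

p=1, q=0, r=1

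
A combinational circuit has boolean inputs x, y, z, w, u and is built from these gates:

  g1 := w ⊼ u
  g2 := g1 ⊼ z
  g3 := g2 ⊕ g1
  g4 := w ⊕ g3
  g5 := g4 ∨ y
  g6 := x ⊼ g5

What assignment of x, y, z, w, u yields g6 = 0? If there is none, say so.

x=1, y=1, z=1, w=0, u=1

g6 = x ⊼ g5 must be 0, so both x = 1 and g5 = 1.
Check with x=1, y=1, z=1, w=0, u=1:
g1 = w ⊼ u = 0 ⊼ 1 = 1
g2 = g1 ⊼ z = 1 ⊼ 1 = 0
g3 = g2 ⊕ g1 = 0 ⊕ 1 = 1
g4 = w ⊕ g3 = 0 ⊕ 1 = 1
g5 = g4 ∨ y = 1 ∨ 1 = 1
g6 = x ⊼ g5 = 1 ⊼ 1 = 0
So g6 = 0 as required.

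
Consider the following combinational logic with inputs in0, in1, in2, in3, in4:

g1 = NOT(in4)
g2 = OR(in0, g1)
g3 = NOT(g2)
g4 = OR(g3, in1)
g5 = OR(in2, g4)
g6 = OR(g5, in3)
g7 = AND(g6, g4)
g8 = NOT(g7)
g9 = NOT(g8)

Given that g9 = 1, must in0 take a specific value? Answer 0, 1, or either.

Both values of in0 occur among assignments with g9 = 1:
  in0=0: in0=0, in1=0, in2=0, in3=0, in4=1
  in0=1: in0=1, in1=1, in2=0, in3=0, in4=0

either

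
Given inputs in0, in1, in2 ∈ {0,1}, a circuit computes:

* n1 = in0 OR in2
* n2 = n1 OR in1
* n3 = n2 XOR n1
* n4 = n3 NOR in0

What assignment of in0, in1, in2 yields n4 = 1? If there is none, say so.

n4 = n3 NOR in0 must be 1, so both n3 = 0 and in0 = 0.
n3 = n2 XOR n1 must be 0, so n2 and n1 are equal.
Check with in0=0 in1=0 in2=1:
n1 = in0 OR in2 = 0 OR 1 = 1
n2 = n1 OR in1 = 1 OR 0 = 1
n3 = n2 XOR n1 = 1 XOR 1 = 0
n4 = n3 NOR in0 = 0 NOR 0 = 1
So n4 = 1 as required.

in0=0 in1=0 in2=1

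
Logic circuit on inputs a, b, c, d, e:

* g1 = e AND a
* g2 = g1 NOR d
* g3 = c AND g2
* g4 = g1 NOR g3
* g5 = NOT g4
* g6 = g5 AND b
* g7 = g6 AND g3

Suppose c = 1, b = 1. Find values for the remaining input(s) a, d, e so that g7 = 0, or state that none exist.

g7 = g6 AND g3 must be 0, so at least one of g6, g3 is 0.
Check with c = 1, b = 1 and a=1, d=1, e=0:
g1 = e AND a = 0 AND 1 = 0
g2 = g1 NOR d = 0 NOR 1 = 0
g3 = c AND g2 = 1 AND 0 = 0
g4 = g1 NOR g3 = 0 NOR 0 = 1
g5 = NOT g4 = NOT 1 = 0
g6 = g5 AND b = 0 AND 1 = 0
g7 = g6 AND g3 = 0 AND 0 = 0
So g7 = 0.

a=1 d=1 e=0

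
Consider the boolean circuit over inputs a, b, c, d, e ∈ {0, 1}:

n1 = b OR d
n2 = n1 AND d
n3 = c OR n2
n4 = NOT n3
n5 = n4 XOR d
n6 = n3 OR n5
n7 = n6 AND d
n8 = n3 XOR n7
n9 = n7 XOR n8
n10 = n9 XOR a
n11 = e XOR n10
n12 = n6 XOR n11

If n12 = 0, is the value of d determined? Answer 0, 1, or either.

Both values of d occur among assignments with n12 = 0:
  d=0: a=0, b=0, c=0, d=0, e=1
  d=1: a=0, b=0, c=0, d=1, e=0

either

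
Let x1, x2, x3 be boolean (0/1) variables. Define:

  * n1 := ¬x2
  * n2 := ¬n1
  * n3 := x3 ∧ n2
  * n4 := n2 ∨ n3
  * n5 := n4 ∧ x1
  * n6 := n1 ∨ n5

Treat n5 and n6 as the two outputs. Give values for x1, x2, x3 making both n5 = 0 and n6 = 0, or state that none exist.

x1=0, x2=1, x3=1

Check with x1=0, x2=1, x3=1:
n1 = ¬x2 = ¬1 = 0
n2 = ¬n1 = ¬0 = 1
n3 = x3 ∧ n2 = 1 ∧ 1 = 1
n4 = n2 ∨ n3 = 1 ∨ 1 = 1
n5 = n4 ∧ x1 = 1 ∧ 0 = 0
n6 = n1 ∨ n5 = 0 ∨ 0 = 0
So n5 = 0 and n6 = 0.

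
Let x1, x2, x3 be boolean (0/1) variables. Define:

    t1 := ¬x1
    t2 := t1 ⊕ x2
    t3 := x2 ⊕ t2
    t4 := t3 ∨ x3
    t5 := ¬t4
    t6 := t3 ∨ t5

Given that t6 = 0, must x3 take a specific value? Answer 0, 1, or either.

1

t6 = t3 ∨ t5 must be 0, so both t3 = 0 and t5 = 0.
Every assignment with t6 = 0 has x3 = 1; there are 2 such assignment(s).
  x1=1, x2=0, x3=1
  x1=1, x2=1, x3=1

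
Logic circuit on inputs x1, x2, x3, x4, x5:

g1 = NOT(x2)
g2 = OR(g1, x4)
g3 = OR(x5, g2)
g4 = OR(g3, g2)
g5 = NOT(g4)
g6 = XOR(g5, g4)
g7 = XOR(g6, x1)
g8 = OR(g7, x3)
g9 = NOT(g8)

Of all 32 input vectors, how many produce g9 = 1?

8

g9 = NOT(g8) must be 1, so g8 = 0.
Enumerating the 32 input combinations, 8 give g9 = 1 and 24 give g9 = 0.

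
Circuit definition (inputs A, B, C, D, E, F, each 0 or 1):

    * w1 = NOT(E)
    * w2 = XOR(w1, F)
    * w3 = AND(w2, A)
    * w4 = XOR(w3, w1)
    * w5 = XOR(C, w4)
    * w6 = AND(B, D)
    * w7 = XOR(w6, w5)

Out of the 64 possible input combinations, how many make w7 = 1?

32

w7 = XOR(w6, w5) must be 1, so w6 and w5 differ.
Enumerating the 64 input combinations, 32 give w7 = 1 and 32 give w7 = 0.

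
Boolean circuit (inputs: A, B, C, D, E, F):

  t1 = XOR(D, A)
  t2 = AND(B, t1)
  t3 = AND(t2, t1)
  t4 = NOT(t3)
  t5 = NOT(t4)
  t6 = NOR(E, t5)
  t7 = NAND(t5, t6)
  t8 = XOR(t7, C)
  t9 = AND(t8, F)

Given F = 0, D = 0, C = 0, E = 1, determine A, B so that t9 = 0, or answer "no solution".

A=1, B=1

t9 = AND(t8, F) must be 0, so at least one of t8, F is 0.
Check with F = 0, D = 0, C = 0, E = 1 and A=1, B=1:
t1 = XOR(D, A) = XOR(0, 1) = 1
t2 = AND(B, t1) = AND(1, 1) = 1
t3 = AND(t2, t1) = AND(1, 1) = 1
t4 = NOT(t3) = NOT 1 = 0
t5 = NOT(t4) = NOT 0 = 1
t6 = NOR(E, t5) = NOR(1, 1) = 0
t7 = NAND(t5, t6) = NAND(1, 0) = 1
t8 = XOR(t7, C) = XOR(1, 0) = 1
t9 = AND(t8, F) = AND(1, 0) = 0
So t9 = 0.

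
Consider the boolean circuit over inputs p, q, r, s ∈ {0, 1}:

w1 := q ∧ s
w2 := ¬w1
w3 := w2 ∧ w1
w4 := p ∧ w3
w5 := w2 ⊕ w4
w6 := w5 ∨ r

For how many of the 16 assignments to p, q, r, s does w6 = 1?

14

w6 = w5 ∨ r must be 1, so at least one of w5, r is 1.
Enumerating the 16 input combinations, 14 give w6 = 1 and 2 give w6 = 0.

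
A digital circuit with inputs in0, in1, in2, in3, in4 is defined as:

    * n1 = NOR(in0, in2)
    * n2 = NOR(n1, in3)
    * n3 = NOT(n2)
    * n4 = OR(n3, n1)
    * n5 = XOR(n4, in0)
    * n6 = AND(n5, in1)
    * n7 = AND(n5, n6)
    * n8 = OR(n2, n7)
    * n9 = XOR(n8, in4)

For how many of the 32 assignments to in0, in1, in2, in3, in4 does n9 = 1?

n9 = XOR(n8, in4) must be 1, so n8 and in4 differ.
Enumerating the 32 input combinations, 16 give n9 = 1 and 16 give n9 = 0.

16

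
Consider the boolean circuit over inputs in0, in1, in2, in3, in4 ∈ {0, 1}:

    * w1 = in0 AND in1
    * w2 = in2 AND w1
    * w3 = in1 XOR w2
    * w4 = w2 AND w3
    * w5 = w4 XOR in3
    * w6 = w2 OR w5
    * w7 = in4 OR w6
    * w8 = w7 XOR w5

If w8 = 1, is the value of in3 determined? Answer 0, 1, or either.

w8 = w7 XOR w5 must be 1, so w7 and w5 differ.
Every assignment with w8 = 1 has in3 = 0; there are 9 such assignment(s).

0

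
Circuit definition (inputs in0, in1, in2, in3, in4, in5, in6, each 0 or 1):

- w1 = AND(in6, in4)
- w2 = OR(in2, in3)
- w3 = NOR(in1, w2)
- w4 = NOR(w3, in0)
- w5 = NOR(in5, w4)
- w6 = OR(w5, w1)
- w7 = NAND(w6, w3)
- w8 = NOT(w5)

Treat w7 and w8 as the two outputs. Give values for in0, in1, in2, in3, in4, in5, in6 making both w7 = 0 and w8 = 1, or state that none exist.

Check with in0=0 in1=0 in2=0 in3=0 in4=1 in5=1 in6=1:
w1 = AND(in6, in4) = AND(1, 1) = 1
w2 = OR(in2, in3) = OR(0, 0) = 0
w3 = NOR(in1, w2) = NOR(0, 0) = 1
w4 = NOR(w3, in0) = NOR(1, 0) = 0
w5 = NOR(in5, w4) = NOR(1, 0) = 0
w6 = OR(w5, w1) = OR(0, 1) = 1
w7 = NAND(w6, w3) = NAND(1, 1) = 0
w8 = NOT(w5) = NOT 0 = 1
So w7 = 0 and w8 = 1.

in0=0 in1=0 in2=0 in3=0 in4=1 in5=1 in6=1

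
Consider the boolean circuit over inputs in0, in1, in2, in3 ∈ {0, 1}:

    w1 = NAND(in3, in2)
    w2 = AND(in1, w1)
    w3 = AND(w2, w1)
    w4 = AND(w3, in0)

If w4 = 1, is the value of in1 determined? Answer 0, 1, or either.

w4 = AND(w3, in0) must be 1, so both w3 = 1 and in0 = 1.
Every assignment with w4 = 1 has in1 = 1; there are 3 such assignment(s).
  in0=1, in1=1, in2=0, in3=0
  in0=1, in1=1, in2=0, in3=1
  in0=1, in1=1, in2=1, in3=0

1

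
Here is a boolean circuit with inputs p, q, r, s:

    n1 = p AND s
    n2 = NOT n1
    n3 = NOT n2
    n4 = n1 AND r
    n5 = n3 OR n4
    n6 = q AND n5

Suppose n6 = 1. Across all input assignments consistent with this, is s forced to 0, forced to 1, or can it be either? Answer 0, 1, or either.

1

n6 = q AND n5 must be 1, so both q = 1 and n5 = 1.
n5 = n3 OR n4 must be 1, so at least one of n3, n4 is 1.
Every assignment with n6 = 1 has s = 1; there are 2 such assignment(s).
  p=1, q=1, r=0, s=1
  p=1, q=1, r=1, s=1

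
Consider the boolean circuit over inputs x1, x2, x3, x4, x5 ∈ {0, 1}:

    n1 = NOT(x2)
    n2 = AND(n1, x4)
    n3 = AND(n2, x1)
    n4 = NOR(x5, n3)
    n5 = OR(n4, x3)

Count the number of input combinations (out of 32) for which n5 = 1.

23

n5 = OR(n4, x3) must be 1, so at least one of n4, x3 is 1.
Enumerating the 32 input combinations, 23 give n5 = 1 and 9 give n5 = 0.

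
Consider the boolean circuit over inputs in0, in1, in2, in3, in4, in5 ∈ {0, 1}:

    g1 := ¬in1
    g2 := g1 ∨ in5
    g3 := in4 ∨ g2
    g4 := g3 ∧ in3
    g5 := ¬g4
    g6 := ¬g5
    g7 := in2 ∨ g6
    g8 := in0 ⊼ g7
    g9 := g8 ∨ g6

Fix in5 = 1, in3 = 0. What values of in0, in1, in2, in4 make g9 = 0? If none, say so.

Check with in5 = 1, in3 = 0 and in0=1, in1=1, in2=1, in4=0:
g1 = ¬in1 = ¬1 = 0
g2 = g1 ∨ in5 = 0 ∨ 1 = 1
g3 = in4 ∨ g2 = 0 ∨ 1 = 1
g4 = g3 ∧ in3 = 1 ∧ 0 = 0
g5 = ¬g4 = ¬0 = 1
g6 = ¬g5 = ¬1 = 0
g7 = in2 ∨ g6 = 1 ∨ 0 = 1
g8 = in0 ⊼ g7 = 1 ⊼ 1 = 0
g9 = g8 ∨ g6 = 0 ∨ 0 = 0
So g9 = 0.

in0=1, in1=1, in2=1, in4=0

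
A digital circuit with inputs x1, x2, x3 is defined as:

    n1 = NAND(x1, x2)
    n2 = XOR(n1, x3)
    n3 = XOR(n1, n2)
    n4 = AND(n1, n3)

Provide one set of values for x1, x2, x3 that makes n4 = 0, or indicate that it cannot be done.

Check with x1=1 x2=1 x3=0:
n1 = NAND(x1, x2) = NAND(1, 1) = 0
n2 = XOR(n1, x3) = XOR(0, 0) = 0
n3 = XOR(n1, n2) = XOR(0, 0) = 0
n4 = AND(n1, n3) = AND(0, 0) = 0
So n4 = 0 as required.

x1=1 x2=1 x3=0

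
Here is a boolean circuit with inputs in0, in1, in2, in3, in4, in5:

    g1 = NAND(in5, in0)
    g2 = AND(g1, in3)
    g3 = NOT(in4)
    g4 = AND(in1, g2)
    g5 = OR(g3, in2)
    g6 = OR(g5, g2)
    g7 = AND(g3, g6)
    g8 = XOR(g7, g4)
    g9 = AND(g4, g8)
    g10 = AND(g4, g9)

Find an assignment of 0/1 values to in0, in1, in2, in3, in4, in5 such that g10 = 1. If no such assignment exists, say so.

Check with in0=0, in1=1, in2=0, in3=1, in4=1, in5=1:
g1 = NAND(in5, in0) = NAND(1, 0) = 1
g2 = AND(g1, in3) = AND(1, 1) = 1
g3 = NOT(in4) = NOT 1 = 0
g4 = AND(in1, g2) = AND(1, 1) = 1
g5 = OR(g3, in2) = OR(0, 0) = 0
g6 = OR(g5, g2) = OR(0, 1) = 1
g7 = AND(g3, g6) = AND(0, 1) = 0
g8 = XOR(g7, g4) = XOR(0, 1) = 1
g9 = AND(g4, g8) = AND(1, 1) = 1
g10 = AND(g4, g9) = AND(1, 1) = 1
So g10 = 1 as required.

in0=0, in1=1, in2=0, in3=1, in4=1, in5=1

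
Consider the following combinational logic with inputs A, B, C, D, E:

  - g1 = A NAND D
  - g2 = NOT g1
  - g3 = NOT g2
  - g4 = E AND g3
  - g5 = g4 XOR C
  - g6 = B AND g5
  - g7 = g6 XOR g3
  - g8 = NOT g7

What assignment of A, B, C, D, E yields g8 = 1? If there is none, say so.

g8 = NOT g7 must be 1, so g7 = 0.
g7 = g6 XOR g3 must be 0, so g6 and g3 are equal.
Check with A=0, B=1, C=1, D=1, E=0:
g1 = A NAND D = 0 NAND 1 = 1
g2 = NOT g1 = NOT 1 = 0
g3 = NOT g2 = NOT 0 = 1
g4 = E AND g3 = 0 AND 1 = 0
g5 = g4 XOR C = 0 XOR 1 = 1
g6 = B AND g5 = 1 AND 1 = 1
g7 = g6 XOR g3 = 1 XOR 1 = 0
g8 = NOT g7 = NOT 0 = 1
So g8 = 1 as required.

A=0, B=1, C=1, D=1, E=0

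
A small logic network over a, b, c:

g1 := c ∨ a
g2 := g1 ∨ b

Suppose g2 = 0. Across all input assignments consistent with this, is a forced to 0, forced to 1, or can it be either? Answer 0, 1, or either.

0

g2 = g1 ∨ b must be 0, so both g1 = 0 and b = 0.
Every assignment with g2 = 0 has a = 0; there are 1 such assignment(s).
  a=0, b=0, c=0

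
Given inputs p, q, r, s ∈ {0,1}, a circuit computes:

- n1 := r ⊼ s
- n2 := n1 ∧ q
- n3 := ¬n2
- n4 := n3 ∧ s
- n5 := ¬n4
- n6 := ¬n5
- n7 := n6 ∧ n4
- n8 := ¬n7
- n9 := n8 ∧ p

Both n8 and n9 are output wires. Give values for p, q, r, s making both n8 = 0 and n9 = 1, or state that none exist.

no solution exists

Across all 16 input combinations, none give both n8 = 0 and n9 = 1.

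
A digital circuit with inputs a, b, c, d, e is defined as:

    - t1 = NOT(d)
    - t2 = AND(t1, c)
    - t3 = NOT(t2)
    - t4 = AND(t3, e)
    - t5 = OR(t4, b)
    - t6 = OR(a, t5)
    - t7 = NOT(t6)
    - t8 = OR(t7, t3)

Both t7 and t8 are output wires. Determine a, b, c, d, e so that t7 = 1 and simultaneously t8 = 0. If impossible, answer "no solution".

Across all 32 input combinations, none give both t7 = 1 and t8 = 0.

no solution exists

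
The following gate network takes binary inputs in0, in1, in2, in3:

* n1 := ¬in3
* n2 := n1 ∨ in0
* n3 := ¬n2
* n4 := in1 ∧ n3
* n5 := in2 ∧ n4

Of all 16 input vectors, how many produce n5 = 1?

1

n5 = in2 ∧ n4 must be 1, so both in2 = 1 and n4 = 1.
n4 = in1 ∧ n3 must be 1, so both in1 = 1 and n3 = 1.
n3 = ¬n2 must be 1, so n2 = 0.
Satisfying assignments:
  in0=0, in1=1, in2=1, in3=1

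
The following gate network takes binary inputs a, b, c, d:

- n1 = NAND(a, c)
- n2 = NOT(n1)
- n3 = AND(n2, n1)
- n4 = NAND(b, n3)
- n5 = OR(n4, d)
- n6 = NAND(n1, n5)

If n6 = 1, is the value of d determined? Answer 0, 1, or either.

either

Both values of d occur among assignments with n6 = 1:
  d=0: a=1, b=0, c=1, d=0
  d=1: a=1, b=0, c=1, d=1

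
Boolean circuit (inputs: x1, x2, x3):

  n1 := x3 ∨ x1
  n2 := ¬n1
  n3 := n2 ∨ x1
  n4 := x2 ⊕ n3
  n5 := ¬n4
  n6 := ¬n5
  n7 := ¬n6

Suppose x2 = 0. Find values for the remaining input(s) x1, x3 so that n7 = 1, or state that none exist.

x1=0 x3=1

n7 = ¬n6 must be 1, so n6 = 0.
Check with x2 = 0 and x1=0, x3=1:
n1 = x3 ∨ x1 = 1 ∨ 0 = 1
n2 = ¬n1 = ¬1 = 0
n3 = n2 ∨ x1 = 0 ∨ 0 = 0
n4 = x2 ⊕ n3 = 0 ⊕ 0 = 0
n5 = ¬n4 = ¬0 = 1
n6 = ¬n5 = ¬1 = 0
n7 = ¬n6 = ¬0 = 1
So n7 = 1.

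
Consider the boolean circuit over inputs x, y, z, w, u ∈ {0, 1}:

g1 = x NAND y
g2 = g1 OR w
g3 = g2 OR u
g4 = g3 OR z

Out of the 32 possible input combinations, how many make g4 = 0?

g4 = g3 OR z must be 0, so both g3 = 0 and z = 0.
g3 = g2 OR u must be 0, so both g2 = 0 and u = 0.
Enumerating the 32 input combinations, 1 give g4 = 0 and 31 give g4 = 1.

1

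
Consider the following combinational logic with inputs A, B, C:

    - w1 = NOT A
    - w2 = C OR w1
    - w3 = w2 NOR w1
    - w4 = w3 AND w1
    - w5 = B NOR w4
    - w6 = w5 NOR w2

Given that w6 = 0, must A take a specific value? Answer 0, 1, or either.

either

Both values of A occur among assignments with w6 = 0:
  A=0: A=0, B=0, C=0
  A=1: A=1, B=0, C=0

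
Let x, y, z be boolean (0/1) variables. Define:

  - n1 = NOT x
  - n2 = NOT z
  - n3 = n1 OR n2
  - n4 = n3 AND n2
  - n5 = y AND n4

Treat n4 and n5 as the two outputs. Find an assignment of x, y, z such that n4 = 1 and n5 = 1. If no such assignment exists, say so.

x=1, y=1, z=0

Check with x=1, y=1, z=0:
n1 = NOT x = NOT 1 = 0
n2 = NOT z = NOT 0 = 1
n3 = n1 OR n2 = 0 OR 1 = 1
n4 = n3 AND n2 = 1 AND 1 = 1
n5 = y AND n4 = 1 AND 1 = 1
So n4 = 1 and n5 = 1.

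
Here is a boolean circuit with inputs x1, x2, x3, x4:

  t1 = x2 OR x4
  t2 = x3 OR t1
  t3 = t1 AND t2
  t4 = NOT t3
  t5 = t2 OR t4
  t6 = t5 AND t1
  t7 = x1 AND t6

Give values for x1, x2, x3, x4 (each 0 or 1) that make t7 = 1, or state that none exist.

t7 = x1 AND t6 must be 1, so both x1 = 1 and t6 = 1.
Check with x1=1 x2=1 x3=0 x4=0:
t1 = x2 OR x4 = 1 OR 0 = 1
t2 = x3 OR t1 = 0 OR 1 = 1
t3 = t1 AND t2 = 1 AND 1 = 1
t4 = NOT t3 = NOT 1 = 0
t5 = t2 OR t4 = 1 OR 0 = 1
t6 = t5 AND t1 = 1 AND 1 = 1
t7 = x1 AND t6 = 1 AND 1 = 1
So t7 = 1 as required.

x1=1 x2=1 x3=0 x4=0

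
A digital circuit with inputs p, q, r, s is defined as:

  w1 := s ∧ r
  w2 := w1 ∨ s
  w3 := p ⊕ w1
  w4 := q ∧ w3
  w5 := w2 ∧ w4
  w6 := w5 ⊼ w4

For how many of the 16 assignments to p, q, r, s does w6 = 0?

w6 = w5 ⊼ w4 must be 0, so both w5 = 1 and w4 = 1.
w5 = w2 ∧ w4 must be 1, so both w2 = 1 and w4 = 1.
w4 = q ∧ w3 must be 1, so both q = 1 and w3 = 1.
Satisfying assignments:
  p=0, q=1, r=1, s=1
  p=1, q=1, r=0, s=1

2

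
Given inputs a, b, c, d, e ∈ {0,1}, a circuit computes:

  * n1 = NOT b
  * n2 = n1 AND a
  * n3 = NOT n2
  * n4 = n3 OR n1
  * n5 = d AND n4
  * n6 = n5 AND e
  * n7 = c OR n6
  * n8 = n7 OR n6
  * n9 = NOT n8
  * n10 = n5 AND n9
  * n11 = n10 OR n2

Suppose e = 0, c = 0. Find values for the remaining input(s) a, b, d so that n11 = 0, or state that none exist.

n11 = n10 OR n2 must be 0, so both n10 = 0 and n2 = 0.
Check with e = 0, c = 0 and a=1, b=1, d=0:
n1 = NOT b = NOT 1 = 0
n2 = n1 AND a = 0 AND 1 = 0
n3 = NOT n2 = NOT 0 = 1
n4 = n3 OR n1 = 1 OR 0 = 1
n5 = d AND n4 = 0 AND 1 = 0
n6 = n5 AND e = 0 AND 0 = 0
n7 = c OR n6 = 0 OR 0 = 0
n8 = n7 OR n6 = 0 OR 0 = 0
n9 = NOT n8 = NOT 0 = 1
n10 = n5 AND n9 = 0 AND 1 = 0
n11 = n10 OR n2 = 0 OR 0 = 0
So n11 = 0.

a=1 b=1 d=0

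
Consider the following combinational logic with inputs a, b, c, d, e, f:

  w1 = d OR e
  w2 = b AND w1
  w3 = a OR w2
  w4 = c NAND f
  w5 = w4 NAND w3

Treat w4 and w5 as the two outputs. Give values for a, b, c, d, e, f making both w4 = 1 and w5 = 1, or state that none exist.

Check with a=0, b=0, c=0, d=0, e=0, f=0:
w1 = d OR e = 0 OR 0 = 0
w2 = b AND w1 = 0 AND 0 = 0
w3 = a OR w2 = 0 OR 0 = 0
w4 = c NAND f = 0 NAND 0 = 1
w5 = w4 NAND w3 = 1 NAND 0 = 1
So w4 = 1 and w5 = 1.

a=0, b=0, c=0, d=0, e=0, f=0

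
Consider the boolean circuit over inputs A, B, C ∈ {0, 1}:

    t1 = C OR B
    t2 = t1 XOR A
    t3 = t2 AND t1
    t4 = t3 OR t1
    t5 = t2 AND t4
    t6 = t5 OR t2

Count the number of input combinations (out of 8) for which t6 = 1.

4

t6 = t5 OR t2 must be 1, so at least one of t5, t2 is 1.
Satisfying assignments:
  A=0, B=0, C=1
  A=0, B=1, C=0
  A=0, B=1, C=1
  A=1, B=0, C=0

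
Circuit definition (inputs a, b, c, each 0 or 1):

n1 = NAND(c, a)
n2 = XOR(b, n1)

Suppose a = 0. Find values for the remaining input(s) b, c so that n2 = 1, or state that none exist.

b=0 c=1

Check with a = 0 and b=0, c=1:
n1 = NAND(c, a) = NAND(1, 0) = 1
n2 = XOR(b, n1) = XOR(0, 1) = 1
So n2 = 1.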